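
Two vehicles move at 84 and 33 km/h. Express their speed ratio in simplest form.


Ratio = 84:33
GCD = 3
Simplified = 28:11
Time ratio (same distance) = 11:28
Speed ratio = 28:11

28:11


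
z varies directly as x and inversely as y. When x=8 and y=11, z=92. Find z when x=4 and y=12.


z = k·x/y
Solve for k using the known point: k = z·y/x = 92×11/8 = 1012/8 = 126.5000
Now evaluate at x=4, y=12:
z = k × 4 / 12 = (1012 × 4) / (8 × 12) = 4048/96
≈ 42.1667

42.1667


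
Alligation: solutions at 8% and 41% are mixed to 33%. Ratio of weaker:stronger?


Let x parts of 8% mix with y parts of 41%.
8x + 41y = 33(x + y)
8x + 41y = 33x + 33y
x(8 - 33) = y(33 - 41)
x/y = (41 - 33)/(33 - 8) = 8/25
Simplify: 8:25
= 8:25

8:25


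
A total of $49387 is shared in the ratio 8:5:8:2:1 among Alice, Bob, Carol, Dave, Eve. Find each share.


Total parts = 8 + 5 + 8 + 2 + 1 = 24
Alice: 49387 × 8/24 = 16462.33
Bob: 49387 × 5/24 = 10288.96
Carol: 49387 × 8/24 = 16462.33
Dave: 49387 × 2/24 = 4115.58
Eve: 49387 × 1/24 = 2057.79
= Alice: $16462.33, Bob: $10288.96, Carol: $16462.33, Dave: $4115.58, Eve: $2057.79

Alice: $16462.33, Bob: $10288.96, Carol: $16462.33, Dave: $4115.58, Eve: $2057.79


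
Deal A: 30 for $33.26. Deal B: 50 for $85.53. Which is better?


Deal A: $33.26/30 = $1.1087/unit
Deal B: $85.53/50 = $1.7106/unit
A is cheaper per unit
= Deal A

Deal A


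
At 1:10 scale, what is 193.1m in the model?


Model size = real / scale
= 193.1 / 10
= 19.3100 m

19.3100 m


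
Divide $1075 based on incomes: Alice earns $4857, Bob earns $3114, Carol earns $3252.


Total income = 4857 + 3114 + 3252 = $11223
Alice: $1075 × 4857/11223 = $465.23
Bob: $1075 × 3114/11223 = $298.28
Carol: $1075 × 3252/11223 = $311.49
= Alice: $465.23, Bob: $298.28, Carol: $311.49

Alice: $465.23, Bob: $298.28, Carol: $311.49


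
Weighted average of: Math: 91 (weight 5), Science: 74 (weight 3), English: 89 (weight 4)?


Numerator = 91×5 + 74×3 + 89×4
= 455 + 222 + 356
= 1033
Total weight = 12
Weighted avg = 1033/12
= 86.08

86.08


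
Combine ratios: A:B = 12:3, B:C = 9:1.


Match B: multiply A:B by 9 → 108:27
Multiply B:C by 3 → 27:3
Combined: 108:27:3
GCD = 3
= 36:9:1

36:9:1


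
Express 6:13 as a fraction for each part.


Total parts = 6 + 13 = 19
First part: 6/19 = 6/19
Second part: 13/19 = 13/19
= 6/19 and 13/19

6/19 and 13/19


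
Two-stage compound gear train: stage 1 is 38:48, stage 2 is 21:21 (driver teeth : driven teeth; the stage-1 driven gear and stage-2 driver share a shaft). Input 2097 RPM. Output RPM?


Stage 1: RPM_B = RPM_A × t_A/t_B = 2097 × 38/48 = 79686/48 ≈ 1660.13
B and C share a shaft → RPM_C = RPM_B
Stage 2: RPM_D = RPM_C × t_C/t_D = RPM_A × (t_A×t_C)/(t_B×t_D)
Overall ratio = (38×21)/(48×21) = 798/1008
RPM_D = 2097 × 798/1008 = 1673406/1008
≈ 1660.13 RPM

1660.13 RPM


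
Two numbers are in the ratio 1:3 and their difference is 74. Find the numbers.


Let A = 1k, B = 3k.
3k - 1k = 74
2k = 74 → k = 74/2 = 37
A = 1×37 = 37, B = 3×37 = 111
= A = 37, B = 111

A = 37, B = 111


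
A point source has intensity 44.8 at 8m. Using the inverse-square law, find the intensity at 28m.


I₁d₁² = I₂d₂²
I₂ = I₁ × (d₁/d₂)²
= 44.8 × (8/28)²
= 44.8 × 64/784
= 2867.2/784
≈ 3.6571

3.6571


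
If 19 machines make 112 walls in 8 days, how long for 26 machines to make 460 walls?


Days ∝ work / workers, so d₂ = d₁ × (m₁/m₂) × (w₂/w₁)
Workers factor (inverse): 19/26 ≈ 0.7308
Work factor (direct): 460/112 ≈ 4.1071
d₂ = 8 × 19/26 × 460/112 = (8 × 19 × 460) / (26 × 112) = 69920/2912
≈ 24.01 days

24.01 days


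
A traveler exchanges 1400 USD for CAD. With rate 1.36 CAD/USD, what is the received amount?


Amount × rate = 1400 × 1.36
= 1904.00 CAD

1904.00 CAD


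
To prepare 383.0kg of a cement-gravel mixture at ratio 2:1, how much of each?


Total parts = 2 + 1 = 3
cement: 383.0 × 2/3 = 255.3kg
gravel: 383.0 × 1/3 = 127.7kg
= 255.3kg and 127.7kg

255.3kg and 127.7kg


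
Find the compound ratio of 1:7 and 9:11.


Compound ratio = (1×9) : (7×11)
= 9:77
GCD = 1
= 9:77

9:77


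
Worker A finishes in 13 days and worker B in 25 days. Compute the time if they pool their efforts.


Rate of A = 1/13 per day
Rate of B = 1/25 per day
Combined rate = 1/13 + 1/25 = 38/325 ≈ 0.1169 per day
Days = 1 / combined rate = 325/38
≈ 8.55 days

8.55 days


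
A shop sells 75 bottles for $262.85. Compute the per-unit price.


Unit rate = total / quantity
= 262.85 / 75
= $3.50 per unit

$3.50 per unit


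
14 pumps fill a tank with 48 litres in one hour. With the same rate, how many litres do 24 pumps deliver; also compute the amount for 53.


Direct proportion: y/x = constant
k = 48/14 ≈ 3.4286
y at x=24: k × 24 = 48 × 24 / 14 = 1152/14 ≈ 82.29
y at x=53: k × 53 = 48 × 53 / 14 = 2544/14 ≈ 181.71
= 82.29 and 181.71

82.29 and 181.71


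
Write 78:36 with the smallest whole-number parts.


GCD(78, 36) = 6
78/6 : 36/6
= 13:6

13:6


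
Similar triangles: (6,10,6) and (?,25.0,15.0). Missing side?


Scale factor = 25.0/10 = 2.5
Missing side = 6 × 2.5
= 15.0

15.0


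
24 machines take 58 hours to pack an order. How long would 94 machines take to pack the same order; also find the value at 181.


Inverse proportion: x × y = constant
k = 24 × 58 = 1392
At x=94: k/94 = 14.81
At x=181: k/181 = 7.69
= 14.81 and 7.69

14.81 and 7.69


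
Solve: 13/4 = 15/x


Cross multiply: 13 × x = 4 × 15
13x = 60
x = 60 / 13
= 4.62

4.62


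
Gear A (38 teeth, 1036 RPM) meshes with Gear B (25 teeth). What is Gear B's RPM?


Gear ratio = 38:25 = 38:25
RPM_B = RPM_A × (teeth_A / teeth_B)
= 1036 × (38/25)
= 1574.7 RPM

1574.7 RPM


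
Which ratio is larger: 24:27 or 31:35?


24/27 = 0.8889
31/35 = 0.8857
0.8889 > 0.8857, so 24:27 is greater
= 24:27

24:27


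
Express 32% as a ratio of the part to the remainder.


32% means 32 parts out of 100; remainder = 68
Part : remainder = 32:68
GCD = 4
= 8:17

8:17


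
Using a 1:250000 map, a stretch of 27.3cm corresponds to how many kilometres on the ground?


Real distance = map distance × scale
= 27.3cm × 250000
= 6825000 cm = 68250.0 m
= 68.250 km

68.250 km


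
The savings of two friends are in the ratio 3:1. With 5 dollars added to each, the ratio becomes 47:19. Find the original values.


Let A = 3k, B = 1k.
(3k + 5) / (1k + 5) = 47/19
Cross-multiply: 19(3k + 5) = 47(1k + 5)
57k + 95 = 47k + 235
57k - 47k = 235 - 95
10k = 140
k = 140/10 = 14
A = 3×14 = 42, B = 1×14 = 14
= A = 42, B = 14

A = 42, B = 14


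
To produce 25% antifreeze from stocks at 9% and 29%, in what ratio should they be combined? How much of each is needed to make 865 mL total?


Let x parts of 9% mix with y parts of 29%.
9x + 29y = 25(x + y)
9x + 29y = 25x + 25y
x(9 - 25) = y(25 - 29)
x/y = (29 - 25)/(25 - 9) = 4/16
Simplify: 1:4
Total parts = 5; one part = 865/5 = 173.00 mL
9% solution: 1×173.00 = 173.00 mL
29% solution: 4×173.00 = 692.00 mL
= ratio 1:4; 173.00 mL and 692.00 mL

ratio 1:4; 173.00 mL and 692.00 mL


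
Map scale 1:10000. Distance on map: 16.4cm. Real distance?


Real distance = map distance × scale
= 16.4cm × 10000
= 164000 cm = 1640.0 m
= 1.640 km

1.640 km


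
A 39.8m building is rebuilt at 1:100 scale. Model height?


Model size = real / scale
= 39.8 / 100
= 0.3980 m

0.3980 m


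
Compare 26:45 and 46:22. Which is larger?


26/45 = 0.5778
46/22 = 2.0909
0.5778 < 2.0909, so 26:45 is less
= 46:22

46:22


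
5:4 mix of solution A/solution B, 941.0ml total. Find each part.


Total parts = 5 + 4 = 9
solution A: 941.0 × 5/9 = 522.8ml
solution B: 941.0 × 4/9 = 418.2ml
= 522.8ml and 418.2ml

522.8ml and 418.2ml


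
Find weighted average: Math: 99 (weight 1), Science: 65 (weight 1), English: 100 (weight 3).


Numerator = 99×1 + 65×1 + 100×3
= 99 + 65 + 300
= 464
Total weight = 5
Weighted avg = 464/5
= 92.80

92.80


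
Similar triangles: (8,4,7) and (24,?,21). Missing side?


Scale factor = 24/8 = 3
Missing side = 4 × 3
= 12.0

12.0


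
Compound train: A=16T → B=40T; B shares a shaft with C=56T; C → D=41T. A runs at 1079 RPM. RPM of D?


Stage 1: RPM_B = RPM_A × t_A/t_B = 1079 × 16/40 = 17264/40 = 431.60
B and C share a shaft → RPM_C = RPM_B
Stage 2: RPM_D = RPM_C × t_C/t_D = RPM_A × (t_A×t_C)/(t_B×t_D)
Overall ratio = (16×56)/(40×41) = 896/1640
RPM_D = 1079 × 896/1640 = 966784/1640
≈ 589.50 RPM

589.50 RPM


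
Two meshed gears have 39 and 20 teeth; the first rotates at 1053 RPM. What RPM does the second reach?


Gear ratio = 39:20 = 39:20
RPM_B = RPM_A × (teeth_A / teeth_B)
= 1053 × (39/20)
= 2053.4 RPM

2053.4 RPM


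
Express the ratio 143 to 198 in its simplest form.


GCD(143, 198) = 11
143/11 : 198/11
= 13:18

13:18


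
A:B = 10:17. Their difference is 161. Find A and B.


Let A = 10k, B = 17k.
17k - 10k = 161
7k = 161 → k = 161/7 = 23
A = 10×23 = 230, B = 17×23 = 391
= A = 230, B = 391

A = 230, B = 391


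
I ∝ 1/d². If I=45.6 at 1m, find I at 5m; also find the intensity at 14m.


I₁d₁² = I₂d₂²
I at 5m = 45.6 × (1/5)² = 45.6 × 1/25 = 45.6/25 = 1.8240
I at 14m = 45.6 × (1/14)² = 45.6 × 1/196 = 45.6/196 ≈ 0.2327
= 1.8240 and 0.2327

1.8240 and 0.2327


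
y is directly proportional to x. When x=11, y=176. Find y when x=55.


Direct proportion: y/x = constant
k = 176/11 = 16.0000
y₂ = k × 55 = 176 × 55 / 11 = 9680/11
= 880.00

880.00


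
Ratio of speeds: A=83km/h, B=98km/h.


Ratio = 83:98
GCD = 1
Simplified = 83:98
Time ratio (same distance) = 98:83
Speed ratio = 83:98

83:98


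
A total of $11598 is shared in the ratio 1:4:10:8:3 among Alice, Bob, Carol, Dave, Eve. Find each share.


Total parts = 1 + 4 + 10 + 8 + 3 = 26
Alice: 11598 × 1/26 = 446.08
Bob: 11598 × 4/26 = 1784.31
Carol: 11598 × 10/26 = 4460.77
Dave: 11598 × 8/26 = 3568.62
Eve: 11598 × 3/26 = 1338.23
= Alice: $446.08, Bob: $1784.31, Carol: $4460.77, Dave: $3568.62, Eve: $1338.23

Alice: $446.08, Bob: $1784.31, Carol: $4460.77, Dave: $3568.62, Eve: $1338.23


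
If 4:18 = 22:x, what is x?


Cross multiply: 4 × x = 18 × 22
4x = 396
x = 396 / 4
= 99.00

99.00


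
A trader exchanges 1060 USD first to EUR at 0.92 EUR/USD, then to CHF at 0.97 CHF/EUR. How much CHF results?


Step 1: 1060 USD × 0.92 = 975.20 EUR
Step 2: 975.20 EUR × 0.97 = 945.94 CHF
Implied rate USD→CHF = 0.92 × 0.97 = 0.8924
= 945.94 CHF

945.94 CHF


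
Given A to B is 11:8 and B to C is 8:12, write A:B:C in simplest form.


Match B: multiply A:B by 8 → 88:64
Multiply B:C by 8 → 64:96
Combined: 88:64:96
GCD = 8
= 11:8:12

11:8:12


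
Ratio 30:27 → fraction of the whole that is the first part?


Total parts = 30 + 27 = 57
First part: 30/57 = 10/19
= 10/19

10/19


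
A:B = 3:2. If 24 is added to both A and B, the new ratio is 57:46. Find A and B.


Let A = 3k, B = 2k.
(3k + 24) / (2k + 24) = 57/46
Cross-multiply: 46(3k + 24) = 57(2k + 24)
138k + 1104 = 114k + 1368
138k - 114k = 1368 - 1104
24k = 264
k = 264/24 = 11
A = 3×11 = 33, B = 2×11 = 22
= A = 33, B = 22

A = 33, B = 22


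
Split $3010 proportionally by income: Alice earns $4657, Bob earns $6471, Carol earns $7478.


Total income = 4657 + 6471 + 7478 = $18606
Alice: $3010 × 4657/18606 = $753.39
Bob: $3010 × 6471/18606 = $1046.85
Carol: $3010 × 7478/18606 = $1209.76
= Alice: $753.39, Bob: $1046.85, Carol: $1209.76

Alice: $753.39, Bob: $1046.85, Carol: $1209.76


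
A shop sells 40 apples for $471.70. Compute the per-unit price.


Unit rate = total / quantity
= 471.70 / 40
= $11.79 per unit

$11.79 per unit


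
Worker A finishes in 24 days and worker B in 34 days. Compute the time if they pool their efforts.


Rate of A = 1/24 per day
Rate of B = 1/34 per day
Combined rate = 1/24 + 1/34 = 58/816 ≈ 0.0711 per day
Days = 1 / combined rate = 816/58
≈ 14.07 days

14.07 days


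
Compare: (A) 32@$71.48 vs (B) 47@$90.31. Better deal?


Deal A: $71.48/32 = $2.2338/unit
Deal B: $90.31/47 = $1.9215/unit
B is cheaper per unit
= Deal B

Deal B


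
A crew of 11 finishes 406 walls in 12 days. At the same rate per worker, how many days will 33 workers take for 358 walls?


Days ∝ work / workers, so d₂ = d₁ × (m₁/m₂) × (w₂/w₁)
Workers factor (inverse): 11/33 ≈ 0.3333
Work factor (direct): 358/406 ≈ 0.8818
d₂ = 12 × 11/33 × 358/406 = (12 × 11 × 358) / (33 × 406) = 47256/13398
≈ 3.53 days

3.53 days


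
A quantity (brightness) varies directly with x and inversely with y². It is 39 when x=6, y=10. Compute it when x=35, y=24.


z = k·x/y²
Solve for k using the known point: k = z·y²/x = 39×100/6 = 3900/6 = 650.0000
Now evaluate at x=35, y=24:
z = k × 35 / 576 = (3900 × 35) / (6 × 576) = 136500/3456
≈ 39.4965

39.4965


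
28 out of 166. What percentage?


Percentage = (part / whole) × 100
= (28 / 166) × 100
≈ 16.87%

16.87%


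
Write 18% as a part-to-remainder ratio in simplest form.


18% means 18 parts out of 100; remainder = 82
Part : remainder = 18:82
GCD = 2
= 9:41

9:41


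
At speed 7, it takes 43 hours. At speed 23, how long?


Inverse proportion: x × y = constant
k = 7 × 43 = 301
y₂ = k / 23 = 301 / 23
= 13.09

13.09


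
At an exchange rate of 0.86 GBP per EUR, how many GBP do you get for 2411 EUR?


Amount × rate = 2411 × 0.86
= 2073.46 GBP

2073.46 GBP


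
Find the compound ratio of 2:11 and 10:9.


Compound ratio = (2×10) : (11×9)
= 20:99
GCD = 1
= 20:99

20:99


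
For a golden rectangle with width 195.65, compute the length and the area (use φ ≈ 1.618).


φ = (1 + √5) / 2 ≈ 1.618
Length = width × φ = 195.65 × 1.618 = 316.5617
≈ 316.56
Area = width × length = 195.65 × 316.5617 = 61935.296605 ≈ 61935.30
= Length: 316.56, Area: 61935.30

Length: 316.56, Area: 61935.30


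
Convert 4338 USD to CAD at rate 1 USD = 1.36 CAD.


Amount × rate = 4338 × 1.36
= 5899.68 CAD

5899.68 CAD


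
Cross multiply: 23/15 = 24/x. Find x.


Cross multiply: 23 × x = 15 × 24
23x = 360
x = 360 / 23
= 15.65

15.65


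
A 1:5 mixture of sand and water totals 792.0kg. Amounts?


Total parts = 1 + 5 = 6
sand: 792.0 × 1/6 = 132.0kg
water: 792.0 × 5/6 = 660.0kg
= 132.0kg and 660.0kg

132.0kg and 660.0kg


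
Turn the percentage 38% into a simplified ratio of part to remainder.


38% means 38 parts out of 100; remainder = 62
Part : remainder = 38:62
GCD = 2
= 19:31

19:31


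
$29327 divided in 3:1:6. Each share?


Total parts = 3 + 1 + 6 = 10
Part 1: 29327 × 3/10 = 8798.10
Part 2: 29327 × 1/10 = 2932.70
Part 3: 29327 × 6/10 = 17596.20
= Part 1: $8798.10, Part 2: $2932.70, Part 3: $17596.20

Part 1: $8798.10, Part 2: $2932.70, Part 3: $17596.20


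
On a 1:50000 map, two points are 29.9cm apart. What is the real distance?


Real distance = map distance × scale
= 29.9cm × 50000
= 1495000 cm = 14950.0 m
= 14.950 km

14.950 km


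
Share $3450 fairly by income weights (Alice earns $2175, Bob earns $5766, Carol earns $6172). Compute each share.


Total income = 2175 + 5766 + 6172 = $14113
Alice: $3450 × 2175/14113 = $531.69
Bob: $3450 × 5766/14113 = $1409.53
Carol: $3450 × 6172/14113 = $1508.78
= Alice: $531.69, Bob: $1409.53, Carol: $1508.78

Alice: $531.69, Bob: $1409.53, Carol: $1508.78


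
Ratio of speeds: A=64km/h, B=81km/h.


Ratio = 64:81
GCD = 1
Simplified = 64:81
Time ratio (same distance) = 81:64
Speed ratio = 64:81

64:81


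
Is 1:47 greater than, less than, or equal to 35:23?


1/47 = 0.0213
35/23 = 1.5217
0.0213 < 1.5217, so 1:47 is less
= less than

less than


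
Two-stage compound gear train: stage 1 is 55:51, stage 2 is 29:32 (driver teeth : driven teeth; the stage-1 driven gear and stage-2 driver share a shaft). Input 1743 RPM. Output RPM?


Stage 1: RPM_B = RPM_A × t_A/t_B = 1743 × 55/51 = 95865/51 ≈ 1879.71
B and C share a shaft → RPM_C = RPM_B
Stage 2: RPM_D = RPM_C × t_C/t_D = RPM_A × (t_A×t_C)/(t_B×t_D)
Overall ratio = (55×29)/(51×32) = 1595/1632
RPM_D = 1743 × 1595/1632 = 2780085/1632
≈ 1703.48 RPM

1703.48 RPM


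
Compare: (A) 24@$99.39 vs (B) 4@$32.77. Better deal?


Deal A: $99.39/24 = $4.1413/unit
Deal B: $32.77/4 = $8.1925/unit
A is cheaper per unit
= Deal A

Deal A


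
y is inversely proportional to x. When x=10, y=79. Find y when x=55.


Inverse proportion: x × y = constant
k = 10 × 79 = 790
y₂ = k / 55 = 790 / 55
= 14.36

14.36


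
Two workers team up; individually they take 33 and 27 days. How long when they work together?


Rate of A = 1/33 per day
Rate of B = 1/27 per day
Combined rate = 1/33 + 1/27 = 60/891 ≈ 0.0673 per day
Days = 1 / combined rate = 891/60
= 14.85 days

14.85 days


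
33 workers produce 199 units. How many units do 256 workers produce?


Direct proportion: y/x = constant
k = 199/33 ≈ 6.0303
y₂ = k × 256 = 199 × 256 / 33 = 50944/33
≈ 1543.76

1543.76


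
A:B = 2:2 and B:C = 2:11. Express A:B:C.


Match B: multiply A:B by 2 → 4:4
Multiply B:C by 2 → 4:22
Combined: 4:4:22
GCD = 2
= 2:2:11

2:2:11


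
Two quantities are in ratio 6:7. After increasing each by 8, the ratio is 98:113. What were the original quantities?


Let A = 6k, B = 7k.
(6k + 8) / (7k + 8) = 98/113
Cross-multiply: 113(6k + 8) = 98(7k + 8)
678k + 904 = 686k + 784
678k - 686k = 784 - 904
-8k = -120
k = -120/-8 = 15
A = 6×15 = 90, B = 7×15 = 105
= A = 90, B = 105

A = 90, B = 105


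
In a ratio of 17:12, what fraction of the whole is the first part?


Total parts = 17 + 12 = 29
First part: 17/29 = 17/29
= 17/29

17/29


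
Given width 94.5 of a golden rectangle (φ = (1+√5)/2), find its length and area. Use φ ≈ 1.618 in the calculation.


φ = (1 + √5) / 2 ≈ 1.618
Length = width × φ = 94.5 × 1.618 = 152.901
≈ 152.90
Area = width × length = 94.5 × 152.901 = 14449.1445 ≈ 14449.14
= Length: 152.90, Area: 14449.14

Length: 152.90, Area: 14449.14


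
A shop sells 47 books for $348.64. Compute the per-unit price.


Unit rate = total / quantity
= 348.64 / 47
= $7.42 per unit

$7.42 per unit


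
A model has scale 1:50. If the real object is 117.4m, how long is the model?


Model size = real / scale
= 117.4 / 50
= 2.3480 m

2.3480 m


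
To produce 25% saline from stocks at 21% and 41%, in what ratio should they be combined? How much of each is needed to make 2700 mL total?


Let x parts of 21% mix with y parts of 41%.
21x + 41y = 25(x + y)
21x + 41y = 25x + 25y
x(21 - 25) = y(25 - 41)
x/y = (41 - 25)/(25 - 21) = 16/4
Simplify: 4:1
Total parts = 5; one part = 2700/5 = 540.00 mL
21% solution: 4×540.00 = 2160.00 mL
41% solution: 1×540.00 = 540.00 mL
= ratio 4:1; 2160.00 mL and 540.00 mL

ratio 4:1; 2160.00 mL and 540.00 mL


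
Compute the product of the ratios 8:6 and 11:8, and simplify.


Compound ratio = (8×11) : (6×8)
= 88:48
GCD = 8
= 11:6

11:6


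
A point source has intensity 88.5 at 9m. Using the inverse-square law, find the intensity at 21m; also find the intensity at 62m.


I₁d₁² = I₂d₂²
I at 21m = 88.5 × (9/21)² = 88.5 × 81/441 = 7168.5/441 ≈ 16.2551
I at 62m = 88.5 × (9/62)² = 88.5 × 81/3844 = 7168.5/3844 ≈ 1.8649
= 16.2551 and 1.8649

16.2551 and 1.8649


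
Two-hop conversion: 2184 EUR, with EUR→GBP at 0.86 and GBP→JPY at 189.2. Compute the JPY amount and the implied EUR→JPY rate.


Step 1: 2184 EUR × 0.86 = 1878.24 GBP
Step 2: 1878.24 GBP × 189.2 = 355363.01 JPY
Implied rate EUR→JPY = 0.86 × 189.2 = 162.7120
= 355363.01 JPY; implied rate 162.7120 JPY/EUR

355363.01 JPY; implied rate 162.7120 JPY/EUR


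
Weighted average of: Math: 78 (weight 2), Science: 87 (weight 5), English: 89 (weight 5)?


Numerator = 78×2 + 87×5 + 89×5
= 156 + 435 + 445
= 1036
Total weight = 12
Weighted avg = 1036/12
= 86.33

86.33


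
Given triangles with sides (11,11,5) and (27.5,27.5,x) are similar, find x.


Scale factor = 27.5/11 = 2.5
Missing side = 5 × 2.5
= 12.5

12.5


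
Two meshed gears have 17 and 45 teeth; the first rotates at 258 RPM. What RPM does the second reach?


Gear ratio = 17:45 = 17:45
RPM_B = RPM_A × (teeth_A / teeth_B)
= 258 × (17/45)
= 97.5 RPM

97.5 RPM


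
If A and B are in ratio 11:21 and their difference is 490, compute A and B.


Let A = 11k, B = 21k.
21k - 11k = 490
10k = 490 → k = 490/10 = 49
A = 11×49 = 539, B = 21×49 = 1029
= A = 539, B = 1029

A = 539, B = 1029


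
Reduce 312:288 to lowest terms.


GCD(312, 288) = 24
312/24 : 288/24
= 13:12

13:12


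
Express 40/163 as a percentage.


Percentage = (part / whole) × 100
= (40 / 163) × 100
≈ 24.54%

24.54%


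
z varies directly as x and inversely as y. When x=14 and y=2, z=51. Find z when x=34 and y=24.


z = k·x/y
Solve for k using the known point: k = z·y/x = 51×2/14 = 102/14 ≈ 7.2857
Now evaluate at x=34, y=24:
z = k × 34 / 24 = (102 × 34) / (14 × 24) = 3468/336
≈ 10.3214

10.3214


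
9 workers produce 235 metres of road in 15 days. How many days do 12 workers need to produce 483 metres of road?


Days ∝ work / workers, so d₂ = d₁ × (m₁/m₂) × (w₂/w₁)
Workers factor (inverse): 9/12 = 0.7500
Work factor (direct): 483/235 ≈ 2.0553
d₂ = 15 × 9/12 × 483/235 = (15 × 9 × 483) / (12 × 235) = 65205/2820
≈ 23.12 days

23.12 days


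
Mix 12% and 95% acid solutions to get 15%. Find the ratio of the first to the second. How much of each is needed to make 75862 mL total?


Let x parts of 12% mix with y parts of 95%.
12x + 95y = 15(x + y)
12x + 95y = 15x + 15y
x(12 - 15) = y(15 - 95)
x/y = (95 - 15)/(15 - 12) = 80/3
Simplify: 80:3
Total parts = 83; one part = 75862/83 = 914.00 mL
12% solution: 80×914.00 = 73120.00 mL
95% solution: 3×914.00 = 2742.00 mL
= ratio 80:3; 73120.00 mL and 2742.00 mL

ratio 80:3; 73120.00 mL and 2742.00 mL


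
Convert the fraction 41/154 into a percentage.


Percentage = (part / whole) × 100
= (41 / 154) × 100
≈ 26.62%

26.62%


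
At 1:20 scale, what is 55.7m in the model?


Model size = real / scale
= 55.7 / 20
= 2.7850 m

2.7850 m


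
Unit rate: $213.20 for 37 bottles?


Unit rate = total / quantity
= 213.20 / 37
= $5.76 per unit

$5.76 per unit


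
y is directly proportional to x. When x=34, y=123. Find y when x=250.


Direct proportion: y/x = constant
k = 123/34 ≈ 3.6176
y₂ = k × 250 = 123 × 250 / 34 = 30750/34
≈ 904.41

904.41


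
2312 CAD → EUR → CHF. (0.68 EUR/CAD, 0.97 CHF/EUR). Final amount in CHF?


Step 1: 2312 CAD × 0.68 = 1572.16 EUR
Step 2: 1572.16 EUR × 0.97 = 1525.00 CHF
Implied rate CAD→CHF = 0.68 × 0.97 = 0.6596
= 1525.00 CHF

1525.00 CHF


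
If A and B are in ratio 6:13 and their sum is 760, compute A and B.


Let A = 6k, B = 13k.
6k + 13k = 760
19k = 760 → k = 760/19 = 40
A = 6×40 = 240, B = 13×40 = 520
= A = 240, B = 520

A = 240, B = 520


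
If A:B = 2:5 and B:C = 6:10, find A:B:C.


Match B: multiply A:B by 6 → 12:30
Multiply B:C by 5 → 30:50
Combined: 12:30:50
GCD = 2
= 6:15:25

6:15:25


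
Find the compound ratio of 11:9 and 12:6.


Compound ratio = (11×12) : (9×6)
= 132:54
GCD = 6
= 22:9

22:9


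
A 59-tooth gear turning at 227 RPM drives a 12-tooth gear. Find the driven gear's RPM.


Gear ratio = 59:12 = 59:12
RPM_B = RPM_A × (teeth_A / teeth_B)
= 227 × (59/12)
= 1116.1 RPM

1116.1 RPM


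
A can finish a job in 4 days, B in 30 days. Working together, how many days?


Rate of A = 1/4 per day
Rate of B = 1/30 per day
Combined rate = 1/4 + 1/30 = 34/120 ≈ 0.2833 per day
Days = 1 / combined rate = 120/34
≈ 3.53 days

3.53 days


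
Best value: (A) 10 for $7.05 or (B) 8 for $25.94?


Deal A: $7.05/10 = $0.7050/unit
Deal B: $25.94/8 = $3.2425/unit
A is cheaper per unit
= Deal A

Deal A


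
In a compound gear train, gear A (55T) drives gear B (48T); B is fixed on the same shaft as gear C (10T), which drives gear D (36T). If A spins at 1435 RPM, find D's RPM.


Stage 1: RPM_B = RPM_A × t_A/t_B = 1435 × 55/48 = 78925/48 ≈ 1644.27
B and C share a shaft → RPM_C = RPM_B
Stage 2: RPM_D = RPM_C × t_C/t_D = RPM_A × (t_A×t_C)/(t_B×t_D)
Overall ratio = (55×10)/(48×36) = 550/1728
RPM_D = 1435 × 550/1728 = 789250/1728
≈ 456.74 RPM

456.74 RPM


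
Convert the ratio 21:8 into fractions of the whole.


Total parts = 21 + 8 = 29
First part: 21/29 = 21/29
Second part: 8/29 = 8/29
= 21/29 and 8/29

21/29 and 8/29


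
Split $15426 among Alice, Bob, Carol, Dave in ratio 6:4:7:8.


Total parts = 6 + 4 + 7 + 8 = 25
Alice: 15426 × 6/25 = 3702.24
Bob: 15426 × 4/25 = 2468.16
Carol: 15426 × 7/25 = 4319.28
Dave: 15426 × 8/25 = 4936.32
= Alice: $3702.24, Bob: $2468.16, Carol: $4319.28, Dave: $4936.32

Alice: $3702.24, Bob: $2468.16, Carol: $4319.28, Dave: $4936.32


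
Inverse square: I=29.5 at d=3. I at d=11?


I₁d₁² = I₂d₂²
I₂ = I₁ × (d₁/d₂)²
= 29.5 × (3/11)²
= 29.5 × 9/121
= 265.5/121
≈ 2.1942

2.1942


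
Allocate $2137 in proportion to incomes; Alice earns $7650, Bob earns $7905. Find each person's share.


Total income = 7650 + 7905 = $15555
Alice: $2137 × 7650/15555 = $1050.98
Bob: $2137 × 7905/15555 = $1086.02
= Alice: $1050.98, Bob: $1086.02

Alice: $1050.98, Bob: $1086.02


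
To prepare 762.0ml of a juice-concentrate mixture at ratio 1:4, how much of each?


Total parts = 1 + 4 = 5
juice: 762.0 × 1/5 = 152.4ml
concentrate: 762.0 × 4/5 = 609.6ml
= 152.4ml and 609.6ml

152.4ml and 609.6ml


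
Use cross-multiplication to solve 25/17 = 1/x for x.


Cross multiply: 25 × x = 17 × 1
25x = 17
x = 17 / 25
= 0.68

0.68


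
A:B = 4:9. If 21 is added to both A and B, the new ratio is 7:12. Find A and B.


Let A = 4k, B = 9k.
(4k + 21) / (9k + 21) = 7/12
Cross-multiply: 12(4k + 21) = 7(9k + 21)
48k + 252 = 63k + 147
48k - 63k = 147 - 252
-15k = -105
k = -105/-15 = 7
A = 4×7 = 28, B = 9×7 = 63
= A = 28, B = 63

A = 28, B = 63


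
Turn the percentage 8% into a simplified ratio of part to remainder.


8% means 8 parts out of 100; remainder = 92
Part : remainder = 8:92
GCD = 4
= 2:23

2:23


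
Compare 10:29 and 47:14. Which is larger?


10/29 = 0.3448
47/14 = 3.3571
0.3448 < 3.3571, so 10:29 is less
= 47:14

47:14


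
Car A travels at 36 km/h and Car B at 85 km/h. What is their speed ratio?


Ratio = 36:85
GCD = 1
Simplified = 36:85
Time ratio (same distance) = 85:36
Speed ratio = 36:85

36:85


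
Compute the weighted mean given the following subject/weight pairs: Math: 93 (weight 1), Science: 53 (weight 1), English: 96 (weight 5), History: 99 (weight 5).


Numerator = 93×1 + 53×1 + 96×5 + 99×5
= 93 + 53 + 480 + 495
= 1121
Total weight = 12
Weighted avg = 1121/12
= 93.42

93.42


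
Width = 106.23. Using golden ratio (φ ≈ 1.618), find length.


φ = (1 + √5) / 2 ≈ 1.618
Length = width × φ = 106.23 × 1.618 = 171.88014
≈ 171.88

171.88


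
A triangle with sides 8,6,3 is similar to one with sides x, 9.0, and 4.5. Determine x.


Scale factor = 9.0/6 = 1.5
Missing side = 8 × 1.5
= 12.0

12.0


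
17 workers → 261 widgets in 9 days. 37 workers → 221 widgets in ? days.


Days ∝ work / workers, so d₂ = d₁ × (m₁/m₂) × (w₂/w₁)
Workers factor (inverse): 17/37 ≈ 0.4595
Work factor (direct): 221/261 ≈ 0.8467
d₂ = 9 × 17/37 × 221/261 = (9 × 17 × 221) / (37 × 261) = 33813/9657
≈ 3.50 days

3.50 days


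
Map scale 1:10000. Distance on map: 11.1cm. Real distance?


Real distance = map distance × scale
= 11.1cm × 10000
= 111000 cm = 1110.0 m
= 1.110 km

1.110 km


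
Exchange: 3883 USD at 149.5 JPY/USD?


Amount × rate = 3883 × 149.5
= 580508.50 JPY

580508.50 JPY


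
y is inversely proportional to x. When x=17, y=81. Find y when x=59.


Inverse proportion: x × y = constant
k = 17 × 81 = 1377
y₂ = k / 59 = 1377 / 59
= 23.34

23.34


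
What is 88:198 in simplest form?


GCD(88, 198) = 22
88/22 : 198/22
= 4:9

4:9


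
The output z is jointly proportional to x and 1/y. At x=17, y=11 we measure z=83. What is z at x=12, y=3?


z = k·x/y
Solve for k using the known point: k = z·y/x = 83×11/17 = 913/17 ≈ 53.7059
Now evaluate at x=12, y=3:
z = k × 12 / 3 = (913 × 12) / (17 × 3) = 10956/51
≈ 214.8235

214.8235


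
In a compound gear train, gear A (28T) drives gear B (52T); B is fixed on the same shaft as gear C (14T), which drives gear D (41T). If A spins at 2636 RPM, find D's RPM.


Stage 1: RPM_B = RPM_A × t_A/t_B = 2636 × 28/52 = 73808/52 ≈ 1419.38
B and C share a shaft → RPM_C = RPM_B
Stage 2: RPM_D = RPM_C × t_C/t_D = RPM_A × (t_A×t_C)/(t_B×t_D)
Overall ratio = (28×14)/(52×41) = 392/2132
RPM_D = 2636 × 392/2132 = 1033312/2132
≈ 484.67 RPM

484.67 RPM


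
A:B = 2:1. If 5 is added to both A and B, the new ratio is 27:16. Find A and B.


Let A = 2k, B = 1k.
(2k + 5) / (1k + 5) = 27/16
Cross-multiply: 16(2k + 5) = 27(1k + 5)
32k + 80 = 27k + 135
32k - 27k = 135 - 80
5k = 55
k = 55/5 = 11
A = 2×11 = 22, B = 1×11 = 11
= A = 22, B = 11

A = 22, B = 11


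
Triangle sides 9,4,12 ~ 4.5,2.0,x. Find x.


Scale factor = 4.5/9 = 0.5
Missing side = 12 × 0.5
= 6.0

6.0


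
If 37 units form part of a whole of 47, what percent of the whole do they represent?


Percentage = (part / whole) × 100
= (37 / 47) × 100
≈ 78.72%

78.72%


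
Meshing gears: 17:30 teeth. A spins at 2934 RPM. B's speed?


Gear ratio = 17:30 = 17:30
RPM_B = RPM_A × (teeth_A / teeth_B)
= 2934 × (17/30)
= 1662.6 RPM

1662.6 RPM


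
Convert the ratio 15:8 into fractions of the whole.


Total parts = 15 + 8 = 23
First part: 15/23 = 15/23
Second part: 8/23 = 8/23
= 15/23 and 8/23

15/23 and 8/23


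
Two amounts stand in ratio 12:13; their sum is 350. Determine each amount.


Let A = 12k, B = 13k.
12k + 13k = 350
25k = 350 → k = 350/25 = 14
A = 12×14 = 168, B = 13×14 = 182
= A = 168, B = 182

A = 168, B = 182


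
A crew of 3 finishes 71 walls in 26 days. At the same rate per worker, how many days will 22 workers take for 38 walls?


Days ∝ work / workers, so d₂ = d₁ × (m₁/m₂) × (w₂/w₁)
Workers factor (inverse): 3/22 ≈ 0.1364
Work factor (direct): 38/71 ≈ 0.5352
d₂ = 26 × 3/22 × 38/71 = (26 × 3 × 38) / (22 × 71) = 2964/1562
≈ 1.90 days

1.90 days


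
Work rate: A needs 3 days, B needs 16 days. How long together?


Rate of A = 1/3 per day
Rate of B = 1/16 per day
Combined rate = 1/3 + 1/16 = 19/48 ≈ 0.3958 per day
Days = 1 / combined rate = 48/19
≈ 2.53 days

2.53 days


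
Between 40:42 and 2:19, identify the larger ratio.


40/42 = 0.9524
2/19 = 0.1053
0.9524 > 0.1053, so 40:42 is greater
= 40:42

40:42


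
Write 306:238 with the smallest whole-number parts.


GCD(306, 238) = 34
306/34 : 238/34
= 9:7

9:7


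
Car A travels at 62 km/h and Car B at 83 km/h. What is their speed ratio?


Ratio = 62:83
GCD = 1
Simplified = 62:83
Time ratio (same distance) = 83:62
Speed ratio = 62:83

62:83


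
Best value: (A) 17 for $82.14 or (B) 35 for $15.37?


Deal A: $82.14/17 = $4.8318/unit
Deal B: $15.37/35 = $0.4391/unit
B is cheaper per unit
= Deal B

Deal B


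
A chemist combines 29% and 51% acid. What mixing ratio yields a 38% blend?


Let x parts of 29% mix with y parts of 51%.
29x + 51y = 38(x + y)
29x + 51y = 38x + 38y
x(29 - 38) = y(38 - 51)
x/y = (51 - 38)/(38 - 29) = 13/9
Simplify: 13:9
= 13:9

13:9


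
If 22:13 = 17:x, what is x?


Cross multiply: 22 × x = 13 × 17
22x = 221
x = 221 / 22
= 10.05

10.05


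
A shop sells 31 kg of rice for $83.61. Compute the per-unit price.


Unit rate = total / quantity
= 83.61 / 31
= $2.70 per unit

$2.70 per unit


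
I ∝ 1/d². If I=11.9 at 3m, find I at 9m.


I₁d₁² = I₂d₂²
I₂ = I₁ × (d₁/d₂)²
= 11.9 × (3/9)²
= 11.9 × 9/81
= 107.1/81
≈ 1.3222

1.3222


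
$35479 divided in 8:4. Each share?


Total parts = 8 + 4 = 12
Part 1: 35479 × 8/12 = 23652.67
Part 2: 35479 × 4/12 = 11826.33
= Part 1: $23652.67, Part 2: $11826.33

Part 1: $23652.67, Part 2: $11826.33


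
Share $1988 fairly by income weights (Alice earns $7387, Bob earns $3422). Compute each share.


Total income = 7387 + 3422 = $10809
Alice: $1988 × 7387/10809 = $1358.62
Bob: $1988 × 3422/10809 = $629.38
= Alice: $1358.62, Bob: $629.38

Alice: $1358.62, Bob: $629.38


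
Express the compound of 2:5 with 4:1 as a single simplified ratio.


Compound ratio = (2×4) : (5×1)
= 8:5
GCD = 1
= 8:5

8:5


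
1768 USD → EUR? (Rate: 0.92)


Amount × rate = 1768 × 0.92
= 1626.56 EUR

1626.56 EUR


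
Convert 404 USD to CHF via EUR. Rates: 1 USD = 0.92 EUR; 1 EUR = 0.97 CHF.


Step 1: 404 USD × 0.92 = 371.68 EUR
Step 2: 371.68 EUR × 0.97 = 360.53 CHF
Implied rate USD→CHF = 0.92 × 0.97 = 0.8924
= 360.53 CHF

360.53 CHF


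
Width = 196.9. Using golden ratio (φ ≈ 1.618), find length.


φ = (1 + √5) / 2 ≈ 1.618
Length = width × φ = 196.9 × 1.618 = 318.5842
≈ 318.58

318.58


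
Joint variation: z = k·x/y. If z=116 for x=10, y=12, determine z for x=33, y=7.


z = k·x/y
Solve for k using the known point: k = z·y/x = 116×12/10 = 1392/10 = 139.2000
Now evaluate at x=33, y=7:
z = k × 33 / 7 = (1392 × 33) / (10 × 7) = 45936/70
≈ 656.2286

656.2286


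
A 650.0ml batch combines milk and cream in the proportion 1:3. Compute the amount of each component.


Total parts = 1 + 3 = 4
milk: 650.0 × 1/4 = 162.5ml
cream: 650.0 × 3/4 = 487.5ml
= 162.5ml and 487.5ml

162.5ml and 487.5ml


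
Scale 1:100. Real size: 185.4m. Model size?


Model size = real / scale
= 185.4 / 100
= 1.8540 m

1.8540 m


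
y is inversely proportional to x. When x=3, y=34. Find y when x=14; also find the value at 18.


Inverse proportion: x × y = constant
k = 3 × 34 = 102
At x=14: k/14 = 7.29
At x=18: k/18 = 5.67
= 7.29 and 5.67

7.29 and 5.67


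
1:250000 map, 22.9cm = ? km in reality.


Real distance = map distance × scale
= 22.9cm × 250000
= 5725000 cm = 57250.0 m
= 57.250 km

57.250 km


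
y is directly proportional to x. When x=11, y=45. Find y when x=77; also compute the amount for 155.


Direct proportion: y/x = constant
k = 45/11 ≈ 4.0909
y at x=77: k × 77 = 45 × 77 / 11 = 3465/11 = 315.00
y at x=155: k × 155 = 45 × 155 / 11 = 6975/11 ≈ 634.09
= 315.00 and 634.09

315.00 and 634.09


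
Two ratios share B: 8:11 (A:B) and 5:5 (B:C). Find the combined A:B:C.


Match B: multiply A:B by 5 → 40:55
Multiply B:C by 11 → 55:55
Combined: 40:55:55
GCD = 5
= 8:11:11

8:11:11


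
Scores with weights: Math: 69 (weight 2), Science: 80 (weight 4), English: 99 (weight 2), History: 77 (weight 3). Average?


Numerator = 69×2 + 80×4 + 99×2 + 77×3
= 138 + 320 + 198 + 231
= 887
Total weight = 11
Weighted avg = 887/11
= 80.64

80.64


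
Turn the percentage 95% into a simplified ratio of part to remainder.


95% means 95 parts out of 100; remainder = 5
Part : remainder = 95:5
GCD = 5
= 19:1

19:1


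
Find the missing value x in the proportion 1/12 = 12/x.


Cross multiply: 1 × x = 12 × 12
1x = 144
x = 144 / 1
= 144.00

144.00


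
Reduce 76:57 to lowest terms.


GCD(76, 57) = 19
76/19 : 57/19
= 4:3

4:3


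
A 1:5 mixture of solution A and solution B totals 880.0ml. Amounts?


Total parts = 1 + 5 = 6
solution A: 880.0 × 1/6 = 146.7ml
solution B: 880.0 × 5/6 = 733.3ml
= 146.7ml and 733.3ml

146.7ml and 733.3ml


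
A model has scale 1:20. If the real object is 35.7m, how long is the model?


Model size = real / scale
= 35.7 / 20
= 1.7850 m

1.7850 m


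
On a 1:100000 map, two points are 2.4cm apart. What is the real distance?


Real distance = map distance × scale
= 2.4cm × 100000
= 240000 cm = 2400.0 m
= 2.400 km

2.400 km


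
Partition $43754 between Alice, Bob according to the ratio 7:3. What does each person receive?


Total parts = 7 + 3 = 10
Alice: 43754 × 7/10 = 30627.80
Bob: 43754 × 3/10 = 13126.20
= Alice: $30627.80, Bob: $13126.20

Alice: $30627.80, Bob: $13126.20


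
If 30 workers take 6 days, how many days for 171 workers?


Inverse proportion: x × y = constant
k = 30 × 6 = 180
y₂ = k / 171 = 180 / 171
= 1.05

1.05


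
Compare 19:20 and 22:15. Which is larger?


19/20 = 0.9500
22/15 = 1.4667
0.9500 < 1.4667, so 19:20 is less
= 22:15

22:15


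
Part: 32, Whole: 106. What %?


Percentage = (part / whole) × 100
= (32 / 106) × 100
≈ 30.19%

30.19%


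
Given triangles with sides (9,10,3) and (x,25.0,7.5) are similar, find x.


Scale factor = 25.0/10 = 2.5
Missing side = 9 × 2.5
= 22.5

22.5


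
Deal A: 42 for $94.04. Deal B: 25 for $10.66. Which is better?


Deal A: $94.04/42 = $2.2390/unit
Deal B: $10.66/25 = $0.4264/unit
B is cheaper per unit
= Deal B

Deal B


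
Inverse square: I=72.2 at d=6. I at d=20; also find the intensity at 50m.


I₁d₁² = I₂d₂²
I at 20m = 72.2 × (6/20)² = 72.2 × 36/400 = 2599.2/400 = 6.4980
I at 50m = 72.2 × (6/50)² = 72.2 × 36/2500 = 2599.2/2500 ≈ 1.0397
= 6.4980 and 1.0397

6.4980 and 1.0397


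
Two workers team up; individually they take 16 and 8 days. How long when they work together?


Rate of A = 1/16 per day
Rate of B = 1/8 per day
Combined rate = 1/16 + 1/8 = 24/128 = 0.1875 per day
Days = 1 / combined rate = 128/24
≈ 5.33 days

5.33 days


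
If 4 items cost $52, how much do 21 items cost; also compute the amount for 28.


Direct proportion: y/x = constant
k = 52/4 = 13.0000
y at x=21: k × 21 = 52 × 21 / 4 = 1092/4 = 273.00
y at x=28: k × 28 = 52 × 28 / 4 = 1456/4 = 364.00
= 273.00 and 364.00

273.00 and 364.00


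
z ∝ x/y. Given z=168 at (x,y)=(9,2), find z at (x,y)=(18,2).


z = k·x/y
Solve for k using the known point: k = z·y/x = 168×2/9 = 336/9 ≈ 37.3333
Now evaluate at x=18, y=2:
z = k × 18 / 2 = (336 × 18) / (9 × 2) = 6048/18
= 336.0000

336.0000


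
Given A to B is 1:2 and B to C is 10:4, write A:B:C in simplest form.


Match B: multiply A:B by 10 → 10:20
Multiply B:C by 2 → 20:8
Combined: 10:20:8
GCD = 2
= 5:10:4

5:10:4


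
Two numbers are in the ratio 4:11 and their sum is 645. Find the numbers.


Let A = 4k, B = 11k.
4k + 11k = 645
15k = 645 → k = 645/15 = 43
A = 4×43 = 172, B = 11×43 = 473
= A = 172, B = 473

A = 172, B = 473


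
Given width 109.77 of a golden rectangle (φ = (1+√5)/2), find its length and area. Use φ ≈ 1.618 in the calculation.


φ = (1 + √5) / 2 ≈ 1.618
Length = width × φ = 109.77 × 1.618 = 177.60786
≈ 177.61
Area = width × length = 109.77 × 177.60786 = 19496.0147922 ≈ 19496.01
= Length: 177.61, Area: 19496.01

Length: 177.61, Area: 19496.01


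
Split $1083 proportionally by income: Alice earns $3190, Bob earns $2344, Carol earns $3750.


Total income = 3190 + 2344 + 3750 = $9284
Alice: $1083 × 3190/9284 = $372.12
Bob: $1083 × 2344/9284 = $273.43
Carol: $1083 × 3750/9284 = $437.45
= Alice: $372.12, Bob: $273.43, Carol: $437.45

Alice: $372.12, Bob: $273.43, Carol: $437.45


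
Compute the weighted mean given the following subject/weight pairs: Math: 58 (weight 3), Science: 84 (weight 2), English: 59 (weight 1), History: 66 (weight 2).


Numerator = 58×3 + 84×2 + 59×1 + 66×2
= 174 + 168 + 59 + 132
= 533
Total weight = 8
Weighted avg = 533/8
= 66.63

66.63


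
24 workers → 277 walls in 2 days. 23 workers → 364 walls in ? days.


Days ∝ work / workers, so d₂ = d₁ × (m₁/m₂) × (w₂/w₁)
Workers factor (inverse): 24/23 ≈ 1.0435
Work factor (direct): 364/277 ≈ 1.3141
d₂ = 2 × 24/23 × 364/277 = (2 × 24 × 364) / (23 × 277) = 17472/6371
≈ 2.74 days

2.74 days
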